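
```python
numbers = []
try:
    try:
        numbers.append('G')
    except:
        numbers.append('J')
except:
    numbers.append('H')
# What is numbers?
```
['G']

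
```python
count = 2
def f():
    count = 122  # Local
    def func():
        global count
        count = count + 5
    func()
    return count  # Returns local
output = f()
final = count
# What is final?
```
7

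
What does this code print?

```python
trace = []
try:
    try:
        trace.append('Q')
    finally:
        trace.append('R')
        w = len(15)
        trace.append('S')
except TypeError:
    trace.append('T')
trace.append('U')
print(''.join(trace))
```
QRTU

Exception in inner finally caught by outer except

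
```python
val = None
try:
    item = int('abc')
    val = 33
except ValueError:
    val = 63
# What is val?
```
63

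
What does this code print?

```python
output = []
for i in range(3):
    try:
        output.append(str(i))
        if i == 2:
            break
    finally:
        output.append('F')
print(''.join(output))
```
0F1F2F

finally runs even when breaking out of loop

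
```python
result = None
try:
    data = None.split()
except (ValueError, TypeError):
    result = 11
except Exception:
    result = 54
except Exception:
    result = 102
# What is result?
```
54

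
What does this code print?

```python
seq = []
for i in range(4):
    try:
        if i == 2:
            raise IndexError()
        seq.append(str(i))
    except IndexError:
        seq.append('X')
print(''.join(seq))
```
01X3

Exception on i=2 caught, loop continues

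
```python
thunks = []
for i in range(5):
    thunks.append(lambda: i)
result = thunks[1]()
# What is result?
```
4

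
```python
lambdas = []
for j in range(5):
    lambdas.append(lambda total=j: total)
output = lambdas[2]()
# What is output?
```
2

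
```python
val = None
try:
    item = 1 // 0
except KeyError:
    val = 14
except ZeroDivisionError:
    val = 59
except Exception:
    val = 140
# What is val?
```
59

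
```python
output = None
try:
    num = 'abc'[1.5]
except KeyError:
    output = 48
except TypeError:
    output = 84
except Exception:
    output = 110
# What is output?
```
84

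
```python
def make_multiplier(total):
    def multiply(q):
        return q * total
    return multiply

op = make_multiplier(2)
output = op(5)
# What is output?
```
10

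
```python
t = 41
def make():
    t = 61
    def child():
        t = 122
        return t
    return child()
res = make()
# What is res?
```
122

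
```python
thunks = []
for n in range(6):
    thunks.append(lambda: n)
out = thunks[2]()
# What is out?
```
5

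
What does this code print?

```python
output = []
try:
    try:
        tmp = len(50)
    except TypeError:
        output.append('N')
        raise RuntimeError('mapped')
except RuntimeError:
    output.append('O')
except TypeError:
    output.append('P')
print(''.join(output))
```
NO

New RuntimeError raised, caught by outer RuntimeError handler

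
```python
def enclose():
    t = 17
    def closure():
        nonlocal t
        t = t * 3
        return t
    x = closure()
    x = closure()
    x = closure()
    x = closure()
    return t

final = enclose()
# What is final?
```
1377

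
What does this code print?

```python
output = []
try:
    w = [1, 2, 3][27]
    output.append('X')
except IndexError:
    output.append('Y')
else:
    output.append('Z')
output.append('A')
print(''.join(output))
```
YA

else block skipped when exception is caught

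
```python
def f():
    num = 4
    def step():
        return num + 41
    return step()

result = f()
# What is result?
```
45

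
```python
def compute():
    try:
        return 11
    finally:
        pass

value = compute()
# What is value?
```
11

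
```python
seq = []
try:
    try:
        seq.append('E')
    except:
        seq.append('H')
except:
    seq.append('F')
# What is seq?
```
['E']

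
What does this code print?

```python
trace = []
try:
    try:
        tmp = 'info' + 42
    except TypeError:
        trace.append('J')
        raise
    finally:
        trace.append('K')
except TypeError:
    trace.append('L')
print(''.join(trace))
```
JKL

finally runs before re-raised exception propagates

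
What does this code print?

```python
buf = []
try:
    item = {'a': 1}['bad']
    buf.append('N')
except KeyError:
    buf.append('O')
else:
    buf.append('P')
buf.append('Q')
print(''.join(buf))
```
OQ

else block skipped when exception is caught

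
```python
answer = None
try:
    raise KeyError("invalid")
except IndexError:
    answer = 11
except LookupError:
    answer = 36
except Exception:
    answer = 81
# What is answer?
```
36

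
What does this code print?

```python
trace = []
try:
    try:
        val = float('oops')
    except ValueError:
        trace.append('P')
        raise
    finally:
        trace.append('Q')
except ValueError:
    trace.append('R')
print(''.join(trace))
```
PQR

finally runs before re-raised exception propagates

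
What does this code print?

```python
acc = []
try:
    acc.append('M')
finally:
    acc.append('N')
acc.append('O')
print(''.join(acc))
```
MNO

try/finally without except, no exception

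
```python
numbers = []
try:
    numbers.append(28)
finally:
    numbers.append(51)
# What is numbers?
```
[28, 51]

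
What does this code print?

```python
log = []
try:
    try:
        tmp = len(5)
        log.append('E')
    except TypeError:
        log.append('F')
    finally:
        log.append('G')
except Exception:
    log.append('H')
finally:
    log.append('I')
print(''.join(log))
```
FGI

Both finally blocks run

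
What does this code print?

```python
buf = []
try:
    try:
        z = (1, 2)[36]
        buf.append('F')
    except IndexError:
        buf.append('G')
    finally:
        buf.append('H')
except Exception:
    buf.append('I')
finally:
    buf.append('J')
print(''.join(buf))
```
GHJ

Both finally blocks run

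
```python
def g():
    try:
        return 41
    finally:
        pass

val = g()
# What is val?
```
41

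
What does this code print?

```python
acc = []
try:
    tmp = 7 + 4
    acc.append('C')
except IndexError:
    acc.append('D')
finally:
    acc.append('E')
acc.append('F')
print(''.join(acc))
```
CEF

finally runs after normal execution too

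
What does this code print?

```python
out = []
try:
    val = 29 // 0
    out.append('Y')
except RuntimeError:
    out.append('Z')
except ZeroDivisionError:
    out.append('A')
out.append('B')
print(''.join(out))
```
AB

ZeroDivisionError is caught by its specific handler, not RuntimeError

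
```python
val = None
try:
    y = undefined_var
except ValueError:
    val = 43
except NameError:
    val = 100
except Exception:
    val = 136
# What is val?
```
100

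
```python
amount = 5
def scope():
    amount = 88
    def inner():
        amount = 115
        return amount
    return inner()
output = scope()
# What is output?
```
115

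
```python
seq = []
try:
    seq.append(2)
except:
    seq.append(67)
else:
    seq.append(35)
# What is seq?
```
[2, 35]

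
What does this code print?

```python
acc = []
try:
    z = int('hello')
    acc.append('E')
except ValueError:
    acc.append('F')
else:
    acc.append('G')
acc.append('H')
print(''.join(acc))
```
FH

else block skipped when exception is caught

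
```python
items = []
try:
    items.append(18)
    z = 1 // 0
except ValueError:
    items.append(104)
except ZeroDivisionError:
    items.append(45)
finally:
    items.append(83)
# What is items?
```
[18, 45, 83]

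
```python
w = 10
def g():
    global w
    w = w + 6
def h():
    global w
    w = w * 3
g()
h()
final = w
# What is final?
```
48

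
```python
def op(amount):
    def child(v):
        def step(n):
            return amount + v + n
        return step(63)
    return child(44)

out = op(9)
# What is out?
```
116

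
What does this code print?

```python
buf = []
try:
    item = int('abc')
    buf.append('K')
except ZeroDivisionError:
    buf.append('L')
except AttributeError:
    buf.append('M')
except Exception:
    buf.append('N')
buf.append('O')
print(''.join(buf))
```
NO

ValueError not specifically caught, falls to Exception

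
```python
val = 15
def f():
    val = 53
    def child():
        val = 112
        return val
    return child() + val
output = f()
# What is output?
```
165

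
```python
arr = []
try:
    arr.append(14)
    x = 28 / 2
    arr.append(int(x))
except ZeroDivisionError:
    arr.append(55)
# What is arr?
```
[14, 14]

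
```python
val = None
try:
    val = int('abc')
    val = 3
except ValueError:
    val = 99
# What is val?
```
99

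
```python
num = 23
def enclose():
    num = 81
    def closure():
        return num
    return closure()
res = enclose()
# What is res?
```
81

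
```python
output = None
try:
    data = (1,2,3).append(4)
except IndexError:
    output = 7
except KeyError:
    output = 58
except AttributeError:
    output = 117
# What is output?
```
117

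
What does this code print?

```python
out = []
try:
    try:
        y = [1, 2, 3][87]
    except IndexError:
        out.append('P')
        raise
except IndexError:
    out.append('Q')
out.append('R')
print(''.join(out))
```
PQR

raise without argument re-raises current exception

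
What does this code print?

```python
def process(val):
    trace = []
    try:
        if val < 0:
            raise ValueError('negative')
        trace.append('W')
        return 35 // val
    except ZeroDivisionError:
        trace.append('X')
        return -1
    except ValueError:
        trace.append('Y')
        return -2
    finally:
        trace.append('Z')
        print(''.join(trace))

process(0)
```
WXZ

val=0 causes ZeroDivisionError, caught, finally prints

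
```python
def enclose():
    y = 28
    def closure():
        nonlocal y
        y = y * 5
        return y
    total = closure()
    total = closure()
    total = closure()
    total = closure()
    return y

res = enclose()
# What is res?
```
17500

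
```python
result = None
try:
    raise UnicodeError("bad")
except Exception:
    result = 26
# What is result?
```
26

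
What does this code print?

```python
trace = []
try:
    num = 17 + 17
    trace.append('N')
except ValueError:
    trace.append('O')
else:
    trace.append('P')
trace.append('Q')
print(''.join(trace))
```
NPQ

else block runs when no exception occurs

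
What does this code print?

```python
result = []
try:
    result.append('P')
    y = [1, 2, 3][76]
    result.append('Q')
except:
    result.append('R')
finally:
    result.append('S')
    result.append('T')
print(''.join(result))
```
PRST

Code before exception runs, then except, then all of finally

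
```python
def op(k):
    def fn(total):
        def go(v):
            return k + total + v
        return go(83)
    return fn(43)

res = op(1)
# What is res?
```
127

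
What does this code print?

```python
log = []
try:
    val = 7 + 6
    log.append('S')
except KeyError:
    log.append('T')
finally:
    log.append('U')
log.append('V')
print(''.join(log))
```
SUV

finally runs after normal execution too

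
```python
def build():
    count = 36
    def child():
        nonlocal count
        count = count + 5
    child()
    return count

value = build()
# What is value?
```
41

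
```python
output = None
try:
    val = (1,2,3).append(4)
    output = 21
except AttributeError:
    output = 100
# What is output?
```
100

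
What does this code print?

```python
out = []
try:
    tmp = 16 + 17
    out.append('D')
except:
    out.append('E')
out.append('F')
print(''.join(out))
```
DF

No exception, try block completes normally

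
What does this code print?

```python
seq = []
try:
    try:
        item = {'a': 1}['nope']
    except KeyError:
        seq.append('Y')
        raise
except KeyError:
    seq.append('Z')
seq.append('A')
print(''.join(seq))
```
YZA

raise without argument re-raises current exception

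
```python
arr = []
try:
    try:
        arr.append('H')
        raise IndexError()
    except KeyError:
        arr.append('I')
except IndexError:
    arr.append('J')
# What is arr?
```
['H', 'J']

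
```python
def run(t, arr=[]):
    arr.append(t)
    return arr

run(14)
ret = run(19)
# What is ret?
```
[14, 19]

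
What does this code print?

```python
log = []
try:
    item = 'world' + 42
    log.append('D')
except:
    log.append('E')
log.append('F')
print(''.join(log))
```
EF

Exception raised in try, caught by bare except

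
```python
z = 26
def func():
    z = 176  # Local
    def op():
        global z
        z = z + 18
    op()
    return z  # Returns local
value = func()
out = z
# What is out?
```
44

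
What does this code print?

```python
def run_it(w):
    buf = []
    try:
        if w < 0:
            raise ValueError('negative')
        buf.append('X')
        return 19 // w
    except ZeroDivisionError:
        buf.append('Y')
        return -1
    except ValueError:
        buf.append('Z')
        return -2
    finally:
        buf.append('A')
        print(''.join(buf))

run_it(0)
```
XYA

w=0 causes ZeroDivisionError, caught, finally prints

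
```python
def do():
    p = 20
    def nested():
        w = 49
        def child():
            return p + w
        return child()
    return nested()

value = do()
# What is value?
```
69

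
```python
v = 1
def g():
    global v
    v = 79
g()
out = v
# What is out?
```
79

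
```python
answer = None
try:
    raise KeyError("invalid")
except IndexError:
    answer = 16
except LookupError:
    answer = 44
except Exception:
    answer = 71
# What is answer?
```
44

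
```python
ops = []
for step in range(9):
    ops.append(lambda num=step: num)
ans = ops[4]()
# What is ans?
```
4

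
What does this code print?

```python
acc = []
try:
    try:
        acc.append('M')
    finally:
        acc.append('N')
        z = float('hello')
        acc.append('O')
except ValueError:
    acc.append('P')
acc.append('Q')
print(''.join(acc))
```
MNPQ

Exception in inner finally caught by outer except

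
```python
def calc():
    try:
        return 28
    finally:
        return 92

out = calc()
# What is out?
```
92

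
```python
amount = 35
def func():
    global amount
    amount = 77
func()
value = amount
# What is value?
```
77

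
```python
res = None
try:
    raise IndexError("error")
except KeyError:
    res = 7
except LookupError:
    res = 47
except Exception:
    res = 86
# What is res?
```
47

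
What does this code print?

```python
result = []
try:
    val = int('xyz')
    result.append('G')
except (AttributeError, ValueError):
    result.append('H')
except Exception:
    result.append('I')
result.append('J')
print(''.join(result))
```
HJ

ValueError matches tuple containing it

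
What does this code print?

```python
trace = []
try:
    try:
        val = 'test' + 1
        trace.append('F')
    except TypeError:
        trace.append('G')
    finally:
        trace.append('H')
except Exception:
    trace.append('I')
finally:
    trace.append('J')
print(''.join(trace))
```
GHJ

Both finally blocks run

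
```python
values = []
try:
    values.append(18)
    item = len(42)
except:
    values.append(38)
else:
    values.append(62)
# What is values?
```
[18, 38]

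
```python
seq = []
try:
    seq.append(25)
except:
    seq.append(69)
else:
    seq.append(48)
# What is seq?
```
[25, 48]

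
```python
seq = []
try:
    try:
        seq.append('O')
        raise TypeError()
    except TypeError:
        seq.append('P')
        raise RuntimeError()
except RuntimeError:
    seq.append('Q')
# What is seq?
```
['O', 'P', 'Q']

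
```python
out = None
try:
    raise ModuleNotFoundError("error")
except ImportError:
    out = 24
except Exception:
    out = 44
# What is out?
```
24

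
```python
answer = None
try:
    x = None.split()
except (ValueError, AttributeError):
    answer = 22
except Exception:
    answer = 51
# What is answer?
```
22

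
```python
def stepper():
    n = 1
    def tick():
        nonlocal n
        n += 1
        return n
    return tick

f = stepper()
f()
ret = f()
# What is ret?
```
3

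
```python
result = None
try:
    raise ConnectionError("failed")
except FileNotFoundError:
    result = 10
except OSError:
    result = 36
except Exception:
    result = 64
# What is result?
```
36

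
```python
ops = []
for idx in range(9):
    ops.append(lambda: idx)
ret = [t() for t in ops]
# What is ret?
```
[8, 8, 8, 8, 8, 8, 8, 8, 8]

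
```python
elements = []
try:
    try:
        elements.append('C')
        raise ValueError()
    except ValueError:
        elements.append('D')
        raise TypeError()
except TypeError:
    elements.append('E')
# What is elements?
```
['C', 'D', 'E']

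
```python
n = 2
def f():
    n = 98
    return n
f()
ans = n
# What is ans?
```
2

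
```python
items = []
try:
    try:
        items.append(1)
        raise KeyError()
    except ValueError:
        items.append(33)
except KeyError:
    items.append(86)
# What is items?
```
[1, 86]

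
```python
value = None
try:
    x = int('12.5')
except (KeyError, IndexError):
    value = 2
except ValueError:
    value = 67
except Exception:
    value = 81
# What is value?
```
67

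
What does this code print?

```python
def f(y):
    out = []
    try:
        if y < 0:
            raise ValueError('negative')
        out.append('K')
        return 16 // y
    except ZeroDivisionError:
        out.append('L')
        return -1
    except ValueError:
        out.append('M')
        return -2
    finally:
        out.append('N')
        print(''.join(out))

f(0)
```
KLN

y=0 causes ZeroDivisionError, caught, finally prints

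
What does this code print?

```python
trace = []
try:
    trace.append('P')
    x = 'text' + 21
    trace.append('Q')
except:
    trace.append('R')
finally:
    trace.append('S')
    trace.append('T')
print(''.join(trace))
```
PRST

Code before exception runs, then except, then all of finally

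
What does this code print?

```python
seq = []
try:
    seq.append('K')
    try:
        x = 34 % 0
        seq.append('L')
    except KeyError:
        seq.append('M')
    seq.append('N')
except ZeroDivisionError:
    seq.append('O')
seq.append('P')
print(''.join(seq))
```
KOP

Inner handler doesn't match, propagates to outer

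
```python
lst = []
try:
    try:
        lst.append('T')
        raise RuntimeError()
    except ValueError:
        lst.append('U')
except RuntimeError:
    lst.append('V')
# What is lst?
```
['T', 'V']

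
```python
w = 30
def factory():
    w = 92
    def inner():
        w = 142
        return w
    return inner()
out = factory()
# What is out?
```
142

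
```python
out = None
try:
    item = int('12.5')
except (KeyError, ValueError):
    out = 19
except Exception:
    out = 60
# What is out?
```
19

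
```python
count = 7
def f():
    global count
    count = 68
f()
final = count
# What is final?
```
68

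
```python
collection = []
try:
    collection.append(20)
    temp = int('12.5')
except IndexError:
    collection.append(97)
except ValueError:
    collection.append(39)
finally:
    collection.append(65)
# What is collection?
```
[20, 39, 65]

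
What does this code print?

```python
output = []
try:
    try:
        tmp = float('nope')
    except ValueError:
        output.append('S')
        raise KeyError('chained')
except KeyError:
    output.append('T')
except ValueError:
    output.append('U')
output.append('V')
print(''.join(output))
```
STV

KeyError raised and caught, original ValueError not re-raised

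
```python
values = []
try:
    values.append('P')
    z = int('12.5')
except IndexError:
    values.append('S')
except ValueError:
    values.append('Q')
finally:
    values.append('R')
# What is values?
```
['P', 'Q', 'R']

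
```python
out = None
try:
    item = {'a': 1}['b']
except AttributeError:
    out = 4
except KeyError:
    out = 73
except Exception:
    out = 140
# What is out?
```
73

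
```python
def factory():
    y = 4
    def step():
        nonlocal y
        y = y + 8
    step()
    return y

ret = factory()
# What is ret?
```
12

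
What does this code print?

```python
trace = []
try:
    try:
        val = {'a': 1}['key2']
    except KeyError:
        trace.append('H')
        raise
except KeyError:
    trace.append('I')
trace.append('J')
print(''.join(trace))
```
HIJ

raise without argument re-raises current exception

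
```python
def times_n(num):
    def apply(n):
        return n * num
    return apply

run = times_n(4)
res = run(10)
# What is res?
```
40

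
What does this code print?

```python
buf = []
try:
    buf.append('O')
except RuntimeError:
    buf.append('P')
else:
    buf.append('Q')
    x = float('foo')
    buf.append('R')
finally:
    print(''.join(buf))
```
OQ

Try succeeds, else appends 'Q', ValueError in else is uncaught, finally prints before exception propagates ('R' never appended)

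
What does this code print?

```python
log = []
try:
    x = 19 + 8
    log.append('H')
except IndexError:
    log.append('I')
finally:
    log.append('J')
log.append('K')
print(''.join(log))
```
HJK

finally runs after normal execution too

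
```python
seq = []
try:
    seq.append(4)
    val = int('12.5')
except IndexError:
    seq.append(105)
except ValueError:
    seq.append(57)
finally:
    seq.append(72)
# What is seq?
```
[4, 57, 72]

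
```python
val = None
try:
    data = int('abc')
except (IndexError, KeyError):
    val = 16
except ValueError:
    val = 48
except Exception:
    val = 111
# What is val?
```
48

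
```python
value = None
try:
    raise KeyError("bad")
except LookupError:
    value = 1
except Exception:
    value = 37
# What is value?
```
1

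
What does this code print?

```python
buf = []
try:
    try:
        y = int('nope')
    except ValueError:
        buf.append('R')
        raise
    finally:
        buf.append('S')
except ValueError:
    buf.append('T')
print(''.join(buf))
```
RST

finally runs before re-raised exception propagates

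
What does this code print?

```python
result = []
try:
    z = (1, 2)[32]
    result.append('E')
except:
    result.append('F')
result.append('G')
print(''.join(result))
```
FG

Exception raised in try, caught by bare except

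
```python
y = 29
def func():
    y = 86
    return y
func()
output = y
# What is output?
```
29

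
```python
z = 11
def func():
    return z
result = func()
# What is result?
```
11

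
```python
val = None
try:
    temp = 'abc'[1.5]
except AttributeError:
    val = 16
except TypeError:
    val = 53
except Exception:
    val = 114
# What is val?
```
53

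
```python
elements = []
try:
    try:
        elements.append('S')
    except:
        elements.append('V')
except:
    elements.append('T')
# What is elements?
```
['S']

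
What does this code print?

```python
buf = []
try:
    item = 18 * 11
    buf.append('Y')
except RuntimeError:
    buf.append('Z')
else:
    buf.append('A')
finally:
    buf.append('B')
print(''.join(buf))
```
YAB

else runs before finally when no exception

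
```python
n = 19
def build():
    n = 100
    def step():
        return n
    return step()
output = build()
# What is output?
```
100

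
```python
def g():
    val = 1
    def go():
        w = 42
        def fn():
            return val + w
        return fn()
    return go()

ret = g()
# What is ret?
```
43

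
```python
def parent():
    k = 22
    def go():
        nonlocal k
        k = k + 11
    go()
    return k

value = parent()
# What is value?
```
33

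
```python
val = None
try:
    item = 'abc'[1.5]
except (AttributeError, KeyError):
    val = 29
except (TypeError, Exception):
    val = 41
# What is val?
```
41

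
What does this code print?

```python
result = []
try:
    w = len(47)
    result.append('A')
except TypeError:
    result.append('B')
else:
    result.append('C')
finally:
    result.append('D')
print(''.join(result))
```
BD

Exception: except runs, else skipped, finally runs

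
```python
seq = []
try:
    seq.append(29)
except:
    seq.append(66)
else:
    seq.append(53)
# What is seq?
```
[29, 53]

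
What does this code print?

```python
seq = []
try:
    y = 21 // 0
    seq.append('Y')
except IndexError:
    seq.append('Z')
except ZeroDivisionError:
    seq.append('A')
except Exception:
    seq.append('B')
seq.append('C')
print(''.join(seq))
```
AC

ZeroDivisionError matches before generic Exception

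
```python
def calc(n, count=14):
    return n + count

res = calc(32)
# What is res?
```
46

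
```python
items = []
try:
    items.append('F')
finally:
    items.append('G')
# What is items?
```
['F', 'G']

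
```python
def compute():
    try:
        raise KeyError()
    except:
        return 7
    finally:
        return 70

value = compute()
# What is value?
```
70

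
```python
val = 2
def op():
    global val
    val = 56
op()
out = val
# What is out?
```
56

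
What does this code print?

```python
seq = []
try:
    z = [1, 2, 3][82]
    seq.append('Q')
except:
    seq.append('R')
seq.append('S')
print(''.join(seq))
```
RS

Exception raised in try, caught by bare except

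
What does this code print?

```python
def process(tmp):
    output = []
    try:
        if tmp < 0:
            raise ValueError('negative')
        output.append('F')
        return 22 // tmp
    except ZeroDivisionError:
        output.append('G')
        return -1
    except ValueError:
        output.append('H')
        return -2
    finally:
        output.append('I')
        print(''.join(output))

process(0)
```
FGI

tmp=0 causes ZeroDivisionError, caught, finally prints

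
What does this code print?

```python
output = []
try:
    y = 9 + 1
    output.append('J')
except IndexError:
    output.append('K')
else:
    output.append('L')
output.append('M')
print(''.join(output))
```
JLM

else block runs when no exception occurs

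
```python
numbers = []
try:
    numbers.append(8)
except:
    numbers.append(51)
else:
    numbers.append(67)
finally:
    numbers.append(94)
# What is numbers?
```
[8, 67, 94]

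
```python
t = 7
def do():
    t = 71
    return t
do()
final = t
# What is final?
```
7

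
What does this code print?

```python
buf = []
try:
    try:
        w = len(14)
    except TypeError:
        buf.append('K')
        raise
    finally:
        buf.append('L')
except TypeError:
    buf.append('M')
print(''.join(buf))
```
KLM

finally runs before re-raised exception propagates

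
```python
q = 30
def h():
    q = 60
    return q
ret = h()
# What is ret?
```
60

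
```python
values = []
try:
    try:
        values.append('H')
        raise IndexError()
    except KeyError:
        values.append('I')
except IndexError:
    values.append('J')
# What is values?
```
['H', 'J']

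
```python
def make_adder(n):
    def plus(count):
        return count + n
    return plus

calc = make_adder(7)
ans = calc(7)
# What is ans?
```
14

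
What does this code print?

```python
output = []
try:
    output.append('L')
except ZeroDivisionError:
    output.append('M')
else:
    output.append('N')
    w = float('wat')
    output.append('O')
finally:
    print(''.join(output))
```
LN

Try succeeds, else appends 'N', ValueError in else is uncaught, finally prints before exception propagates ('O' never appended)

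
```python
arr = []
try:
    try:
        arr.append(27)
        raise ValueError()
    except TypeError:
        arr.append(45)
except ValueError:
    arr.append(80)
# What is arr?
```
[27, 80]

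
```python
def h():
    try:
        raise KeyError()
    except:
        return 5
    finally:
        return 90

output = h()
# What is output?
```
90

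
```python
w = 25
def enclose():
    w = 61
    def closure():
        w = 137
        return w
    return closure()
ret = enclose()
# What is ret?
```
137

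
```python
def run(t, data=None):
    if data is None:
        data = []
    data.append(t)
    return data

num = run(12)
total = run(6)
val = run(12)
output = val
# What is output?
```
[12]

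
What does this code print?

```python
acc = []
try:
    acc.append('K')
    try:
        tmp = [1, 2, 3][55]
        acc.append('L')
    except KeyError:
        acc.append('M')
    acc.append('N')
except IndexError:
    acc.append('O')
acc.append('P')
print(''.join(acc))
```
KOP

Inner handler doesn't match, propagates to outer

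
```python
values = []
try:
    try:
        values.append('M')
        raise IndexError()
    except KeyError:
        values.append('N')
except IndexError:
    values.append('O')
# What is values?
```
['M', 'O']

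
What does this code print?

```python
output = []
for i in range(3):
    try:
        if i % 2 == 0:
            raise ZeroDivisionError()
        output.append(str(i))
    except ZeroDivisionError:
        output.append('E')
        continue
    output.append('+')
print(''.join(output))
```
E1+E

continue in except skips rest of loop body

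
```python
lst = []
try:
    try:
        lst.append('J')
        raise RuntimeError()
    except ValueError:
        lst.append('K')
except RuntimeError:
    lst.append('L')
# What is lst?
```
['J', 'L']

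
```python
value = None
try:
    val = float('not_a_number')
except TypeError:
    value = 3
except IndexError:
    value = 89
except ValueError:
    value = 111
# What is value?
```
111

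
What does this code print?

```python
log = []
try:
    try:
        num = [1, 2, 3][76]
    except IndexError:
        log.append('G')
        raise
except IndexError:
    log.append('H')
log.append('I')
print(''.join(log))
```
GHI

raise without argument re-raises current exception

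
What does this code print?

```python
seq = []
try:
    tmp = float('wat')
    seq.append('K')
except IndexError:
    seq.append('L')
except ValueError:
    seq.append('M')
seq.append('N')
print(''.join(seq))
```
MN

ValueError is caught by its specific handler, not IndexError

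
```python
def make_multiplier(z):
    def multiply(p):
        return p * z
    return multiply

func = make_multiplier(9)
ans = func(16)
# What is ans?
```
144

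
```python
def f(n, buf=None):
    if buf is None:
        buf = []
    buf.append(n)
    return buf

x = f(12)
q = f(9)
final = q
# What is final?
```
[9]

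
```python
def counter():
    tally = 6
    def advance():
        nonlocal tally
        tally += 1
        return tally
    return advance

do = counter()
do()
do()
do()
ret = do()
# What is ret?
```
10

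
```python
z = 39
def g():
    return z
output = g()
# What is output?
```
39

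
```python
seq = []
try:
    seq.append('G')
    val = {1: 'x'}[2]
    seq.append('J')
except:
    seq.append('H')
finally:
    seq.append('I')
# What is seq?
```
['G', 'H', 'I']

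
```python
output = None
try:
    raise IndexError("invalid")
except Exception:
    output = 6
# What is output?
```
6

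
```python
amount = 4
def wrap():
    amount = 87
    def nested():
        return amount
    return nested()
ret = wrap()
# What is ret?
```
87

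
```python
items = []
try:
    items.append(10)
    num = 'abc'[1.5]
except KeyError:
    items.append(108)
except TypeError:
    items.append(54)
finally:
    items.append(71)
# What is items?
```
[10, 54, 71]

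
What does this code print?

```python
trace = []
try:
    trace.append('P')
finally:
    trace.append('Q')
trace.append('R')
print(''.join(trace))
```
PQR

try/finally without except, no exception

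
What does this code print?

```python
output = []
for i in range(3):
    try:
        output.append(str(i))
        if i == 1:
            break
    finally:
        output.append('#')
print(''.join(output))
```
0#1#

finally runs even when breaking out of loop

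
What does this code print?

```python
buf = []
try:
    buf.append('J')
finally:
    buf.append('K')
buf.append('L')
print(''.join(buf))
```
JKL

try/finally without except, no exception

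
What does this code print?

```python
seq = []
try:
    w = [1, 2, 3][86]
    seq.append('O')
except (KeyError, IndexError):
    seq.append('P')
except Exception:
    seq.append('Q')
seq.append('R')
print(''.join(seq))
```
PR

IndexError matches tuple containing it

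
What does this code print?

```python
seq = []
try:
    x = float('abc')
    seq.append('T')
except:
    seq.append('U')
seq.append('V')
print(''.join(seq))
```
UV

Exception raised in try, caught by bare except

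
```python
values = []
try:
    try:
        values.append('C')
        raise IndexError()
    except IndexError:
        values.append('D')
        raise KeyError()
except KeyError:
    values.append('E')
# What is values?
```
['C', 'D', 'E']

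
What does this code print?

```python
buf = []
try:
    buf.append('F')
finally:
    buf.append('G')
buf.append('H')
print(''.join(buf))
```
FGH

try/finally without except, no exception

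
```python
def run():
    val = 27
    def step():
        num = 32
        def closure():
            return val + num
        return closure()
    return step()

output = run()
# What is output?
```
59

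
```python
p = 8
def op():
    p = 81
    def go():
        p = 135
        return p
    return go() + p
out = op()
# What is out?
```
216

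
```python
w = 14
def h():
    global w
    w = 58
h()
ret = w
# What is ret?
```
58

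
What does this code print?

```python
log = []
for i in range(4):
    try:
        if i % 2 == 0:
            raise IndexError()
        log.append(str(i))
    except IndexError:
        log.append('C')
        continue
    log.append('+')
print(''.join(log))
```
C1+C3+

continue in except skips rest of loop body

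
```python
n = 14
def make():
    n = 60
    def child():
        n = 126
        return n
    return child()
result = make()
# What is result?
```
126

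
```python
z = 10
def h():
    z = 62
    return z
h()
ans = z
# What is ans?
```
10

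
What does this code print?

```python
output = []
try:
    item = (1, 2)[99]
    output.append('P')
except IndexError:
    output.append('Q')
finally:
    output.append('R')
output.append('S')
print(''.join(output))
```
QRS

finally always runs, even after exception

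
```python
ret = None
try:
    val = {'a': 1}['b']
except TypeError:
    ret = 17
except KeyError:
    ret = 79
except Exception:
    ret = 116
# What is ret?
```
79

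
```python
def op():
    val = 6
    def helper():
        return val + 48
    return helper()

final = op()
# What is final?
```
54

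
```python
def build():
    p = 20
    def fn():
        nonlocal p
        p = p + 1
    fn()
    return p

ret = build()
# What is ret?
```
21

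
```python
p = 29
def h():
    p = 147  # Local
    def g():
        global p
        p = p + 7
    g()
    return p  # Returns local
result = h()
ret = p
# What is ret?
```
36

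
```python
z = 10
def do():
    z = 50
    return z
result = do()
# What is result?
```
50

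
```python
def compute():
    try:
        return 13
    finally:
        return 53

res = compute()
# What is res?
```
53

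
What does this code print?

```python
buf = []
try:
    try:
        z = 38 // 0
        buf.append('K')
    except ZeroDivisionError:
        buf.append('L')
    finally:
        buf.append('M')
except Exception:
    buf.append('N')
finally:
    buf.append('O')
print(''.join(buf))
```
LMO

Both finally blocks run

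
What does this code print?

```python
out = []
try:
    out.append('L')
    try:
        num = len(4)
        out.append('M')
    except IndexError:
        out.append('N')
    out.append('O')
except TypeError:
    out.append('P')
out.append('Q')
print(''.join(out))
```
LPQ

Inner handler doesn't match, propagates to outer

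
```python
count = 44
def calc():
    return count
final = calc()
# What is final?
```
44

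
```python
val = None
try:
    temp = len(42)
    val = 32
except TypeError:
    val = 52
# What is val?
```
52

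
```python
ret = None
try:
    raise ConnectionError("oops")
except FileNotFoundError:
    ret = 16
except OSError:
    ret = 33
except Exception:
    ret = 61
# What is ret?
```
33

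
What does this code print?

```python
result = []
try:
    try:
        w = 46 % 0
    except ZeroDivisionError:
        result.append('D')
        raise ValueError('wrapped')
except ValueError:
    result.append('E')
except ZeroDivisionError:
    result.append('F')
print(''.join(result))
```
DE

New ValueError raised, caught by outer ValueError handler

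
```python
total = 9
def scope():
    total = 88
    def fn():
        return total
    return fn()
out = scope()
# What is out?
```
88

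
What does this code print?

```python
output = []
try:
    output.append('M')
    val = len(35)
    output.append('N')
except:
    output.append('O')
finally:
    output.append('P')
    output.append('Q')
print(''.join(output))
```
MOPQ

Code before exception runs, then except, then all of finally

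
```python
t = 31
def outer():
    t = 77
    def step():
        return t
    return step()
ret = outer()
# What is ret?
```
77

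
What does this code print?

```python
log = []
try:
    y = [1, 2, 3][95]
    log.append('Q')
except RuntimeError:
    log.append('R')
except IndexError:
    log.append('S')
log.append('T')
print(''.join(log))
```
ST

IndexError is caught by its specific handler, not RuntimeError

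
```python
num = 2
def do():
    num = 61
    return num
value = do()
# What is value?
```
61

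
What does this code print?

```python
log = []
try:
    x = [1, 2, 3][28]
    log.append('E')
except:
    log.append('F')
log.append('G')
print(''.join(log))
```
FG

Exception raised in try, caught by bare except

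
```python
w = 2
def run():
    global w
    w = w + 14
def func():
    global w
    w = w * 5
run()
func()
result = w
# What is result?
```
80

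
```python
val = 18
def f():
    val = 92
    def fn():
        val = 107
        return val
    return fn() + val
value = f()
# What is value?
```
199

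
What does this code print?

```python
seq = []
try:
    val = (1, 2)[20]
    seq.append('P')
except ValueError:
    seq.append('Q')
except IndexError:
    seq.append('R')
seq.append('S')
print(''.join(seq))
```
RS

IndexError is caught by its specific handler, not ValueError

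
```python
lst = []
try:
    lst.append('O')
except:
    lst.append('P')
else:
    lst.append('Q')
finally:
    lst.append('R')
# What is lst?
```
['O', 'Q', 'R']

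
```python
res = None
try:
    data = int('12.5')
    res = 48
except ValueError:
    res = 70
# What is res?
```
70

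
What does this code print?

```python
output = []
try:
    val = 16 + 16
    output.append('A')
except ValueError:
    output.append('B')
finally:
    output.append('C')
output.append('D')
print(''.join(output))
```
ACD

finally runs after normal execution too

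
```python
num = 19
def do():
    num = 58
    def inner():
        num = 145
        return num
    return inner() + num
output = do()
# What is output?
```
203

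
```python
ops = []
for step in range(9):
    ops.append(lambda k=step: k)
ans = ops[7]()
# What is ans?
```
7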